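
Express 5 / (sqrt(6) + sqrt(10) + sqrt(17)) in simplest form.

(-20*sqrt(255) - 5*sqrt(17) + 65*sqrt(10) + 105*sqrt(6))/239

Group as (sqrt(10) + sqrt(17)) + sqrt(6); multiply by (sqrt(10) + sqrt(17)) - sqrt(6), then rationalise the remaining surd.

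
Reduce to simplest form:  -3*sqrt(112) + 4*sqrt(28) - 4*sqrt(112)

-20*sqrt(7)

3*sqrt(112) = 12*sqrt(7); 4*sqrt(28) = 8*sqrt(7); 4*sqrt(112) = 16*sqrt(7)
Combine: (-12 + 8 - 16)·sqrt(7) = -20*sqrt(7)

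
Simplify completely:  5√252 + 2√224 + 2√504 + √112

5√252 = 30*√7; 2√224 = 8*√14; 2√504 = 12*√14; √112 = 4*√7

20*√14 + 34*√7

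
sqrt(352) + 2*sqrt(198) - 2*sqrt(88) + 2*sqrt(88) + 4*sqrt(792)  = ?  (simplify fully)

34*sqrt(22)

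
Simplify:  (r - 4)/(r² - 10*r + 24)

1/(r - 6)

Factor: r² - 10*r + 24 = (r - 4)·(r - 6)
Cancel the common factor (r - 4).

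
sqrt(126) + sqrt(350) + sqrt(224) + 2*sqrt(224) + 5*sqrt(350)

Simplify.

45*sqrt(14)

sqrt(126) = 3*sqrt(14); sqrt(350) = 5*sqrt(14); sqrt(224) = 4*sqrt(14); 2*sqrt(224) = 8*sqrt(14); 5*sqrt(350) = 25*sqrt(14)
Combine: (3 + 5 + 4 + 8 + 25)·sqrt(14) = 45*sqrt(14)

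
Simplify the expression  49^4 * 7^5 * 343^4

7^25

49^4 = 7^8; 7^5 = 7^5; 343^4 = 7^12
Combine exponents: 7^25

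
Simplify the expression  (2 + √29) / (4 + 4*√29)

(√29 + 27)/112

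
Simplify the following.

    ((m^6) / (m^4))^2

Inside the bracket: m^2
Raise to the power 2: m^4

m^4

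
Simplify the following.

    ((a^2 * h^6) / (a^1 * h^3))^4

a^4*h^12

Inside the bracket: a^1 * h^3
Raise to the power 4: a^4 * h^12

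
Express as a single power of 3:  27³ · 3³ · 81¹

3^16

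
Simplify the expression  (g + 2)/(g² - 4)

1/(g - 2)

Factor: g² - 4 = (g - 2)·(g + 2)
Cancel the common factor (g + 2).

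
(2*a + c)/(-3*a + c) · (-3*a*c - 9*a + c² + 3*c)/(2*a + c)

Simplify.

c + 3

Factor: -3*a*c - 9*a + c² + 3*c = (c + 3)·(-3*a + c)
Cancel the common factors (2*a + c), (-3*a + c).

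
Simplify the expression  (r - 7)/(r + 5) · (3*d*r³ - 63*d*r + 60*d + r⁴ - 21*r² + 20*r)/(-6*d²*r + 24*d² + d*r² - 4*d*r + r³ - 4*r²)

Factor: 3*d*r³ - 63*d*r + 60*d + r⁴ - 21*r² + 20*r = (r - 4)·(3*d + r)·(r + 5)·(r - 1);  -6*d²*r + 24*d² + d*r² - 4*d*r + r³ - 4*r² = (-2*d + r)·(3*d + r)·(r - 4)
Cancel the common factors (3*d + r), (r - 4), (r + 5).

(r² - 8*r + 7)/(-2*d + r)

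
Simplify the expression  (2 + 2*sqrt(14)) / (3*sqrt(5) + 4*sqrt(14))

(-6*sqrt(70) - 6*sqrt(5) + 8*sqrt(14) + 112)/179

Multiply numerator and denominator by -3*sqrt(5) + 4*sqrt(14).
Denominator becomes 179; numerator becomes -6*sqrt(70) - 6*sqrt(5) + 8*sqrt(14) + 112.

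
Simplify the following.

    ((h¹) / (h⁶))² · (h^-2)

Inside the bracket: (h^-5)
Raise to the power 2: (h^-10)
Multiply by (h^-2): add exponents.

h^(-12)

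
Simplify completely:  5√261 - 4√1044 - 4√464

-25*√29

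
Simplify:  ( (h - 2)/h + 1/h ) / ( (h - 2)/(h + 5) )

(h**2 + 4*h - 5)/(h**2 - 2*h)

Numerator: (h - 2)/h + 1/h = (h - 1)/h
Denominator: (h - 2)/(h + 5) = (h - 2)/(h + 5)
Divide: ((h - 1)/h) · ((h + 5)/(h - 2)) = (h**2 + 4*h - 5)/(h**2 - 2*h)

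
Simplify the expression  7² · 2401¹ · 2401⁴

7² = 7^2; 2401¹ = 7^4; 2401⁴ = 7^16
Combine exponents: 7^22

7^22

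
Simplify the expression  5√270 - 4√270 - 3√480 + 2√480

-√30

5√270 = 15*√30; 4√270 = 12*√30; 3√480 = 12*√30; 2√480 = 8*√30
Combine: (15 - 12 - 12 + 8)·√30 = -√30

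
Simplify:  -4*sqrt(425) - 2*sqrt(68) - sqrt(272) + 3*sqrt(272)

-16*sqrt(17)

4*sqrt(425) = 20*sqrt(17); 2*sqrt(68) = 4*sqrt(17); sqrt(272) = 4*sqrt(17); 3*sqrt(272) = 12*sqrt(17)
Combine: (-20 - 4 - 4 + 12)·sqrt(17) = -16*sqrt(17)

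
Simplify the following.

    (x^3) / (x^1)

Quotient: x^2

x^2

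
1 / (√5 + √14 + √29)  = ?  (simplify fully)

(-√2030 - 5*√29 + 10*√14 + 19*√5)/90

Group as (√5 + √29) + √14; multiply by (√5 + √29) - √14, then rationalise the remaining surd.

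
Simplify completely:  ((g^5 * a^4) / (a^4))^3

g^15

Inside the bracket: g^5
Raise to the power 3: g^15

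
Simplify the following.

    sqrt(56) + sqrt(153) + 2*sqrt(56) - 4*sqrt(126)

sqrt(56) = 2*sqrt(14); sqrt(153) = 3*sqrt(17); 2*sqrt(56) = 4*sqrt(14); 4*sqrt(126) = 12*sqrt(14)

-6*sqrt(14) + 3*sqrt(17)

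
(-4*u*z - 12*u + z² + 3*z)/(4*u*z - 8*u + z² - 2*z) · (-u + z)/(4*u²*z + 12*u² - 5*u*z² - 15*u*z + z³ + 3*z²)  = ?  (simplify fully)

Factor: -4*u*z - 12*u + z² + 3*z = (z + 3)·(-4*u + z);  4*u*z - 8*u + z² - 2*z = (z - 2)·(4*u + z);  4*u²*z + 12*u² - 5*u*z² - 15*u*z + z³ + 3*z² = (-u + z)·(-4*u + z)·(z + 3)
Cancel the common factors (-u + z), (z + 3), (-4*u + z).

1/(4*u*z - 8*u + z² - 2*z)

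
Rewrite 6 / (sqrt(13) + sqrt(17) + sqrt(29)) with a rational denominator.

(-12*sqrt(6409) + 6*sqrt(29) + 150*sqrt(17) + 198*sqrt(13))/883

Group as (sqrt(13) + sqrt(17)) + sqrt(29); multiply by (sqrt(13) + sqrt(17)) - sqrt(29), then rationalise the remaining surd.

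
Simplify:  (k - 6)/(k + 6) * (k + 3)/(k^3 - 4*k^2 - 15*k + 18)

Factor: k^3 - 4*k^2 - 15*k + 18 = (k - 1)*(k - 6)*(k + 3)
Cancel the common factors (k - 6), (k + 3).

1/(k^2 + 5*k - 6)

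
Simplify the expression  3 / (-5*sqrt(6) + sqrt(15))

Multiply numerator and denominator by sqrt(15) + 5*sqrt(6).
Denominator becomes -135; numerator becomes 3*sqrt(15) + 15*sqrt(6).

(-5*sqrt(6) - sqrt(15))/45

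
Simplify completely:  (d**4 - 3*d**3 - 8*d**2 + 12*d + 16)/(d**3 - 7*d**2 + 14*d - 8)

(d**2 + 3*d + 2)/(d - 1)

Factor: d**4 - 3*d**3 - 8*d**2 + 12*d + 16 = (d - 4)*(d + 2)*(d + 1)*(d - 2);  d**3 - 7*d**2 + 14*d - 8 = (d - 1)*(d - 4)*(d - 2)
Cancel the common factors (d - 4), (d - 2).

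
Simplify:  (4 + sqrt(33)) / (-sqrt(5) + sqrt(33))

Multiply numerator and denominator by sqrt(5) + sqrt(33).
Denominator becomes 28; numerator becomes 4*sqrt(5) + sqrt(165) + 4*sqrt(33) + 33.

(4*sqrt(5) + sqrt(165) + 4*sqrt(33) + 33)/28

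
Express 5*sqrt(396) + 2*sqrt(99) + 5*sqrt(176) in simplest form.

56*sqrt(11)

5*sqrt(396) = 30*sqrt(11); 2*sqrt(99) = 6*sqrt(11); 5*sqrt(176) = 20*sqrt(11)
Combine: (30 + 6 + 20)·sqrt(11) = 56*sqrt(11)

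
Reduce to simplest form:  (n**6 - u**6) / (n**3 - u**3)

Difference of sixth powers: factor out (n**3 - u**3).

n**3 + u**3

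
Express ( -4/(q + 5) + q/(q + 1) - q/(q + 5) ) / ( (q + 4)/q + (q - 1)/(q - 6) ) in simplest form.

(-4*q^2 + 24*q)/(2*q^4 + 9*q^3 - 32*q^2 - 159*q - 120)

Numerator: -4/(q + 5) + q/(q + 1) - q/(q + 5) = -4/(q^2 + 6*q + 5)
Denominator: (q + 4)/q + (q - 1)/(q - 6) = (2*q^2 - 3*q - 24)/(q^2 - 6*q)
Divide: (-4/(q^2 + 6*q + 5)) · ((q^2 - 6*q)/(2*q^2 - 3*q - 24)) = (-4*q^2 + 24*q)/(2*q^4 + 9*q^3 - 32*q^2 - 159*q - 120)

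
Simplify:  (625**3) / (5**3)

5**9

625**3 = 5**12; 5**3 = 5**3
Combine exponents: 5**9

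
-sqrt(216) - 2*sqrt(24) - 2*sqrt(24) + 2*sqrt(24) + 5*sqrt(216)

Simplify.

20*sqrt(6)

sqrt(216) = 6*sqrt(6); 2*sqrt(24) = 4*sqrt(6); 2*sqrt(24) = 4*sqrt(6); 2*sqrt(24) = 4*sqrt(6); 5*sqrt(216) = 30*sqrt(6)
Combine: (-6 - 4 - 4 + 4 + 30)·sqrt(6) = 20*sqrt(6)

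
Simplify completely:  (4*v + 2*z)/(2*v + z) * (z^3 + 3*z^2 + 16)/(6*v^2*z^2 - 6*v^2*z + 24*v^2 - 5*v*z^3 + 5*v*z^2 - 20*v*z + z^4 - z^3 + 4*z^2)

(2*z + 8)/(6*v^2 - 5*v*z + z^2)

Factor: 4*v + 2*z = 2*(2*v + z);  z^3 + 3*z^2 + 16 = (z + 4)*(z^2 - z + 4);  6*v^2*z^2 - 6*v^2*z + 24*v^2 - 5*v*z^3 + 5*v*z^2 - 20*v*z + z^4 - z^3 + 4*z^2 = (z^2 - z + 4)*(-2*v + z)*(-3*v + z)
Cancel the common factors (z^2 - z + 4), (2*v + z).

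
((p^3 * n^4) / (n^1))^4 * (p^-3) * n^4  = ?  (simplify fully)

Inside the bracket: p^3 * n^3
Raise to the power 4: p^12 * n^12
Multiply by (p^-3) * n^4: add exponents.

n^16*p^9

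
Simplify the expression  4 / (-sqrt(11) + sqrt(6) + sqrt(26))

Group as (sqrt(6) + sqrt(26)) - sqrt(11); multiply by (sqrt(6) + sqrt(26)) + sqrt(11), then rationalise the remaining surd.

(-84*sqrt(11) - 36*sqrt(26) + 124*sqrt(6) + 16*sqrt(429))/183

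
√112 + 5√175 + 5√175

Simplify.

√112 = 4*√7; 5√175 = 25*√7; 5√175 = 25*√7
Combine: (4 + 25 + 25)·√7 = 54*√7

54*√7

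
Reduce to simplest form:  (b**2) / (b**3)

1/b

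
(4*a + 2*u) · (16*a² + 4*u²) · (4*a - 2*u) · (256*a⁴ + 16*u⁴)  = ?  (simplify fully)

65536*a⁸ - 256*u⁸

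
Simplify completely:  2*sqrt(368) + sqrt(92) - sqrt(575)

2*sqrt(368) = 8*sqrt(23); sqrt(92) = 2*sqrt(23); sqrt(575) = 5*sqrt(23)
Combine: (8 + 2 - 5)·sqrt(23) = 5*sqrt(23)

5*sqrt(23)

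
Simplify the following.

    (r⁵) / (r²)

Quotient: r³

r³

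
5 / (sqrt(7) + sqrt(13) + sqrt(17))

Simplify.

Group as (sqrt(7) + sqrt(13)) + sqrt(17); multiply by (sqrt(7) + sqrt(13)) - sqrt(17), then rationalise the remaining surd.

(-2*sqrt(1547) + 3*sqrt(17) + 11*sqrt(13) + 23*sqrt(7))/71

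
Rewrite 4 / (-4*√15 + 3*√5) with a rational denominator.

Multiply numerator and denominator by 3*√5 + 4*√15.
Denominator becomes -195; numerator becomes 12*√5 + 16*√15.

(-16*√15 - 12*√5)/195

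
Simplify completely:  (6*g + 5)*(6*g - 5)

36*g^2 - 25

Product of conjugates: (P+Q)(P-Q) = P^2 - Q^2.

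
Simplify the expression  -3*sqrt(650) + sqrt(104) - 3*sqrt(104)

3*sqrt(650) = 15*sqrt(26); sqrt(104) = 2*sqrt(26); 3*sqrt(104) = 6*sqrt(26)
Combine: (-15 + 2 - 6)·sqrt(26) = -19*sqrt(26)

-19*sqrt(26)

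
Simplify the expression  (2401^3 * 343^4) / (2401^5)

7^4

2401^3 = 7^12; 343^4 = 7^12; 2401^5 = 7^20
Combine exponents: 7^4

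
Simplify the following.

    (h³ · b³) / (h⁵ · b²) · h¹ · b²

Quotient: (h^-2) · b¹
Multiply by h¹ · b²: add exponents.

b³/h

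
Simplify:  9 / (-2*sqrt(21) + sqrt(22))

(-18*sqrt(21) - 9*sqrt(22))/62

Multiply numerator and denominator by sqrt(22) + 2*sqrt(21).
Denominator becomes -62; numerator becomes 9*sqrt(22) + 18*sqrt(21).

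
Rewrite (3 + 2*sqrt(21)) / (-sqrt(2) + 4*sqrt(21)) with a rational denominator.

(3*sqrt(2) + 2*sqrt(42) + 12*sqrt(21) + 168)/334

Multiply numerator and denominator by sqrt(2) + 4*sqrt(21).
Denominator becomes 334; numerator becomes 3*sqrt(2) + 2*sqrt(42) + 12*sqrt(21) + 168.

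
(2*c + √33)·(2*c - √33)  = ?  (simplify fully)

4*c² - 33

Product of conjugates: (P+Q)(P-Q) = P^2 - Q^2.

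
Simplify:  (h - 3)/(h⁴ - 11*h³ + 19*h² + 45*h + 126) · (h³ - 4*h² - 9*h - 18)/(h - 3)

1/(h - 7)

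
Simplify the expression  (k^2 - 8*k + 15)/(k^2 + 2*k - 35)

Factor: k^2 - 8*k + 15 = (k - 3)*(k - 5);  k^2 + 2*k - 35 = (k - 5)*(k + 7)
Cancel the common factor (k - 5).

(k - 3)/(k + 7)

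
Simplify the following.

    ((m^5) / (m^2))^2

Inside the bracket: m^3
Raise to the power 2: m^6

m^6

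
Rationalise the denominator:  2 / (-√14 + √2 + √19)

(-14*√14 - 6*√19 + 62*√2 + 8*√133)/103

Group as (√2 + √19) - √14; multiply by (√2 + √19) + √14, then rationalise the remaining surd.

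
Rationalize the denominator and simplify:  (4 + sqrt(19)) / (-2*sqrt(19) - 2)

(-5 - sqrt(19))/12

Multiply numerator and denominator by -2 + 2*sqrt(19).
Denominator becomes -72; numerator becomes 6*sqrt(19) + 30.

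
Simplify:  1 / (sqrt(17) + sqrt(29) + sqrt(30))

(-sqrt(14790) + 8*sqrt(30) + 9*sqrt(29) + 21*sqrt(17))/858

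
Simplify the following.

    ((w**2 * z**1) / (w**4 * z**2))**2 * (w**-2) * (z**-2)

Inside the bracket: (w**-2) * (z**-1)
Raise to the power 2: (w**-4) * (z**-2)
Multiply by (w**-2) * (z**-2): add exponents.

1/(w**6*z**4)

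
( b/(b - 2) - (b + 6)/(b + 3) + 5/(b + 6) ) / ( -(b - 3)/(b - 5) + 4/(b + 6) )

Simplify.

(-4*b^3 + 9*b^2 + 13*b + 210)/(b^4 - 5*b^2 + 8*b - 12)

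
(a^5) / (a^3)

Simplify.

Quotient: a^2

a^2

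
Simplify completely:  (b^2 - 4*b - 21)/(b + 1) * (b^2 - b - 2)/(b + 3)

b^2 - 9*b + 14

Factor: b^2 - 4*b - 21 = (b - 7)*(b + 3);  b^2 - b - 2 = (b - 2)*(b + 1)
Cancel the common factors (b + 1), (b + 3).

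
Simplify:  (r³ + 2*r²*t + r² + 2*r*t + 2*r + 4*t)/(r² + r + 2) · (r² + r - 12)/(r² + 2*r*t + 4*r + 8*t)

Factor: r³ + 2*r²*t + r² + 2*r*t + 2*r + 4*t = (r + 2*t)·(r² + r + 2);  r² + r - 12 = (r + 4)·(r - 3);  r² + 2*r*t + 4*r + 8*t = (r + 2*t)·(r + 4)
Cancel the common factors (r² + r + 2), (r + 4), (r + 2*t).

r - 3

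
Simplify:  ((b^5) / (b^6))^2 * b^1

1/b

Inside the bracket: (b^-1)
Raise to the power 2: (b^-2)
Multiply by b^1: add exponents.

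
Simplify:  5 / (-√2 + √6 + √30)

(-65*√6 - 30*√10 + 85*√2 + 55*√30)/218

Group as (√6 + √30) - √2; multiply by (√6 + √30) + √2, then rationalise the remaining surd.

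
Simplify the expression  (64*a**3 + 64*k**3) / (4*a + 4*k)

16*a**2 - 16*a*k + 16*k**2

Factor as (a+b)(a**2-ab+b**2) with a=(4*a), b=(4*k).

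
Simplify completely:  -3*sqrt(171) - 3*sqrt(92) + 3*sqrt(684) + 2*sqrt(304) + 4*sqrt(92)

2*sqrt(23) + 17*sqrt(19)

3*sqrt(171) = 9*sqrt(19); 3*sqrt(92) = 6*sqrt(23); 3*sqrt(684) = 18*sqrt(19); 2*sqrt(304) = 8*sqrt(19); 4*sqrt(92) = 8*sqrt(23)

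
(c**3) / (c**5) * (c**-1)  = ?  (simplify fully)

c**(-3)

Quotient: (c**-2)
Multiply by (c**-1): add exponents.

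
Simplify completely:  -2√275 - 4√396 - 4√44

-42*√11

2√275 = 10*√11; 4√396 = 24*√11; 4√44 = 8*√11
Combine: (-10 - 24 - 8)·√11 = -42*√11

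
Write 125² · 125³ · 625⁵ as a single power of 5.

125² = 5^6; 125³ = 5^9; 625⁵ = 5^20
Combine exponents: 5^35

5^35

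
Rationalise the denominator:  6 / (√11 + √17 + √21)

Group as (√11 + √21) + √17; multiply by (√11 + √21) - √17, then rationalise the remaining surd.

(-4*√3927 + 14*√21 + 30*√17 + 54*√11)/233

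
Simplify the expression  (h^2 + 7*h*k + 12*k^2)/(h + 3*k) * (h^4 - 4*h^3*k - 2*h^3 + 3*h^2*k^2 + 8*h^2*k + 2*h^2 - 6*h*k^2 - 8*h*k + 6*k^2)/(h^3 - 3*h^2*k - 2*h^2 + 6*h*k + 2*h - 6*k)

h^2 + 3*h*k - 4*k^2

Factor: h^2 + 7*h*k + 12*k^2 = (h + 4*k)*(h + 3*k);  h^4 - 4*h^3*k - 2*h^3 + 3*h^2*k^2 + 8*h^2*k + 2*h^2 - 6*h*k^2 - 8*h*k + 6*k^2 = (h - 3*k)*(h - k)*(h^2 - 2*h + 2);  h^3 - 3*h^2*k - 2*h^2 + 6*h*k + 2*h - 6*k = (h - 3*k)*(h^2 - 2*h + 2)
Cancel the common factors (h^2 - 2*h + 2), (h + 3*k), (h - 3*k).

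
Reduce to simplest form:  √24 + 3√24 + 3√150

23*√6

√24 = 2*√6; 3√24 = 6*√6; 3√150 = 15*√6
Combine: (2 + 6 + 15)·√6 = 23*√6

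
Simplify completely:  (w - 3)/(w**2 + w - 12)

Factor: w**2 + w - 12 = (w + 4)*(w - 3)
Cancel the common factor (w - 3).

1/(w + 4)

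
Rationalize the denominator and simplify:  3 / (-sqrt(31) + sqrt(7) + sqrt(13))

(11*sqrt(31) + 25*sqrt(13) + 37*sqrt(7) + 2*sqrt(2821))/81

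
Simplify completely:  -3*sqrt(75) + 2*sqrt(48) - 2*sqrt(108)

-19*sqrt(3)

3*sqrt(75) = 15*sqrt(3); 2*sqrt(48) = 8*sqrt(3); 2*sqrt(108) = 12*sqrt(3)
Combine: (-15 + 8 - 12)·sqrt(3) = -19*sqrt(3)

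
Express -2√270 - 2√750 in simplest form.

-16*√30

2√270 = 6*√30; 2√750 = 10*√30
Combine: (-6 - 10)·√30 = -16*√30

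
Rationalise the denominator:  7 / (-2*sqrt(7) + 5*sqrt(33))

Multiply numerator and denominator by 2*sqrt(7) + 5*sqrt(33).
Denominator becomes 797; numerator becomes 14*sqrt(7) + 35*sqrt(33).

(14*sqrt(7) + 35*sqrt(33))/797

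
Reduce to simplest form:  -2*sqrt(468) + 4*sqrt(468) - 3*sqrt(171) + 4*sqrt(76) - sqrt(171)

-4*sqrt(19) + 12*sqrt(13)

2*sqrt(468) = 12*sqrt(13); 4*sqrt(468) = 24*sqrt(13); 3*sqrt(171) = 9*sqrt(19); 4*sqrt(76) = 8*sqrt(19); sqrt(171) = 3*sqrt(19)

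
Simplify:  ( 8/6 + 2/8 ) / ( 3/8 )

38/9

Numerator: 8/6 + 2/8 = 19/12
Denominator: 3/8 = 3/8
Divide: (19/12) · (8/3) = 38/9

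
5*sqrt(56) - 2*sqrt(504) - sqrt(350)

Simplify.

-7*sqrt(14)

5*sqrt(56) = 10*sqrt(14); 2*sqrt(504) = 12*sqrt(14); sqrt(350) = 5*sqrt(14)
Combine: (10 - 12 - 5)·sqrt(14) = -7*sqrt(14)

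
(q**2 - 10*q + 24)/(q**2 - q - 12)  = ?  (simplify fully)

Factor: q**2 - 10*q + 24 = (q - 6)*(q - 4);  q**2 - q - 12 = (q + 3)*(q - 4)
Cancel the common factor (q - 4).

(q - 6)/(q + 3)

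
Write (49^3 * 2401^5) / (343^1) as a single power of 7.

49^3 = 7^6; 2401^5 = 7^20; 343^1 = 7^3
Combine exponents: 7^23

7^23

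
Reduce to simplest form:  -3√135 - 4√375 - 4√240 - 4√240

3√135 = 9*√15; 4√375 = 20*√15; 4√240 = 16*√15; 4√240 = 16*√15
Combine: (-9 - 20 - 16 - 16)·√15 = -61*√15

-61*√15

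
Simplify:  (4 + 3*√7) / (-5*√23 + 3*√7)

(-15*√161 - 20*√23 - 63 - 12*√7)/512

Multiply numerator and denominator by 3*√7 + 5*√23.
Denominator becomes -512; numerator becomes 12*√7 + 63 + 20*√23 + 15*√161.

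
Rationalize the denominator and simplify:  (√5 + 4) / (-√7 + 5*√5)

(√35 + 4*√7 + 25 + 20*√5)/118

Multiply numerator and denominator by √7 + 5*√5.
Denominator becomes 118; numerator becomes √35 + 4*√7 + 25 + 20*√5.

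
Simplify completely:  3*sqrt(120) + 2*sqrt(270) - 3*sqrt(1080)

-6*sqrt(30)

3*sqrt(120) = 6*sqrt(30); 2*sqrt(270) = 6*sqrt(30); 3*sqrt(1080) = 18*sqrt(30)
Combine: (6 + 6 - 18)·sqrt(30) = -6*sqrt(30)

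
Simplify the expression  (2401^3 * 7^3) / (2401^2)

7^7

2401^3 = 7^12; 7^3 = 7^3; 2401^2 = 7^8
Combine exponents: 7^7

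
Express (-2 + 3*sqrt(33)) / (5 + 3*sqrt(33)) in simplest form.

(-21*sqrt(33) + 307)/272

Multiply numerator and denominator by -3*sqrt(33) + 5.
Denominator becomes -272; numerator becomes -307 + 21*sqrt(33).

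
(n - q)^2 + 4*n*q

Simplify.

(n + q)^2

Expand the square and combine the 4*n*q term.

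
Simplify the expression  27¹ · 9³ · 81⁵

27¹ = 3^3; 9³ = 3^6; 81⁵ = 3^20
Combine exponents: 3^29

3^29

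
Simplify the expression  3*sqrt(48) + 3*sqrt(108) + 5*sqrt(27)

3*sqrt(48) = 12*sqrt(3); 3*sqrt(108) = 18*sqrt(3); 5*sqrt(27) = 15*sqrt(3)
Combine: (12 + 18 + 15)·sqrt(3) = 45*sqrt(3)

45*sqrt(3)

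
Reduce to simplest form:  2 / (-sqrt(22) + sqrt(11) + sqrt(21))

(-5*sqrt(22) + 6*sqrt(21) + 16*sqrt(11) + 11*sqrt(42))/206

Group as (sqrt(11) + sqrt(21)) - sqrt(22); multiply by (sqrt(11) + sqrt(21)) + sqrt(22), then rationalise the remaining surd.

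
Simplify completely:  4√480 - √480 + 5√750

37*√30

4√480 = 16*√30; √480 = 4*√30; 5√750 = 25*√30
Combine: (16 - 4 + 25)·√30 = 37*√30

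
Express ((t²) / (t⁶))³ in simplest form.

t^(-12)

Inside the bracket: (t^-4)
Raise to the power 3: (t^-12)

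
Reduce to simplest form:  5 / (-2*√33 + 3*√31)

Multiply numerator and denominator by 2*√33 + 3*√31.
Denominator becomes 147; numerator becomes 10*√33 + 15*√31.

(10*√33 + 15*√31)/147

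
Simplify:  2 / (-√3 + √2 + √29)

(-15*√2 - √174 + 14*√3 + 12*√29)/138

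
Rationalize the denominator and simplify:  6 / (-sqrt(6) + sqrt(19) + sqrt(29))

Group as (sqrt(19) + sqrt(29)) - sqrt(6); multiply by (sqrt(19) + sqrt(29)) + sqrt(6), then rationalise the remaining surd.

(-63*sqrt(6) - 6*sqrt(29) + 24*sqrt(19) + 3*sqrt(3306))/110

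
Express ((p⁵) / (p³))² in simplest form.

p⁴

Inside the bracket: p²
Raise to the power 2: p⁴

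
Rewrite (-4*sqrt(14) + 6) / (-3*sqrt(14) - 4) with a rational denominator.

(-17*sqrt(14) + 96)/55

Multiply numerator and denominator by -4 + 3*sqrt(14).
Denominator becomes -110; numerator becomes -192 + 34*sqrt(14).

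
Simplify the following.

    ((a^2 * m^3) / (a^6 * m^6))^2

Inside the bracket: (a^-4) * (m^-3)
Raise to the power 2: (a^-8) * (m^-6)

1/(a^8*m^6)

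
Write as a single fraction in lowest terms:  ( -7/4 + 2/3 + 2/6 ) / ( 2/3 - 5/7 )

Numerator: -7/4 + 2/3 + 2/6 = -3/4
Denominator: 2/3 - 5/7 = -1/21
Divide: (-3/4) · (-21) = 63/4

63/4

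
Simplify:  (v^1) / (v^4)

v^(-3)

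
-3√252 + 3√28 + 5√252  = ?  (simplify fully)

3√252 = 18*√7; 3√28 = 6*√7; 5√252 = 30*√7
Combine: (-18 + 6 + 30)·√7 = 18*√7

18*√7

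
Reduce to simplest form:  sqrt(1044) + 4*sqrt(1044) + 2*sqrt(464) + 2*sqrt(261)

sqrt(1044) = 6*sqrt(29); 4*sqrt(1044) = 24*sqrt(29); 2*sqrt(464) = 8*sqrt(29); 2*sqrt(261) = 6*sqrt(29)
Combine: (6 + 24 + 8 + 6)·sqrt(29) = 44*sqrt(29)

44*sqrt(29)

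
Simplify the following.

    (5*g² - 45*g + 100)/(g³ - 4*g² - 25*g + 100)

5/(g + 5)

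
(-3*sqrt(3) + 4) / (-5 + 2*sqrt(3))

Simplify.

Multiply numerator and denominator by -5 - 2*sqrt(3).
Denominator becomes 13; numerator becomes -2 + 7*sqrt(3).

(-2 + 7*sqrt(3))/13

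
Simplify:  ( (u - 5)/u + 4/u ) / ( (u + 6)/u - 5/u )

Numerator: (u - 5)/u + 4/u = (u - 1)/u
Denominator: (u + 6)/u - 5/u = (u + 1)/u
Divide: ((u - 1)/u) · (u/(u + 1)) = (u - 1)/(u + 1)

(u - 1)/(u + 1)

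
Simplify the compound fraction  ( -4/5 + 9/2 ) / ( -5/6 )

Numerator: -4/5 + 9/2 = 37/10
Denominator: -5/6 = -5/6
Divide: (37/10) · (-6/5) = -111/25

-111/25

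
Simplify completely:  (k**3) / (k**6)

Quotient: (k**-3)

k**(-3)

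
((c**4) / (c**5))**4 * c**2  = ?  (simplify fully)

c**(-2)

Inside the bracket: (c**-1)
Raise to the power 4: (c**-4)
Multiply by c**2: add exponents.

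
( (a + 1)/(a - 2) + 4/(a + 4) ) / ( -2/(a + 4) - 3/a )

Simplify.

Numerator: (a + 1)/(a - 2) + 4/(a + 4) = (a² + 9*a - 4)/(a² + 2*a - 8)
Denominator: -2/(a + 4) - 3/a = (-5*a - 12)/(a² + 4*a)
Divide: ((a² + 9*a - 4)/(a² + 2*a - 8)) · ((a² + 4*a)/(-5*a - 12)) = (-a³ - 9*a² + 4*a)/(5*a² + 2*a - 24)

(-a³ - 9*a² + 4*a)/(5*a² + 2*a - 24)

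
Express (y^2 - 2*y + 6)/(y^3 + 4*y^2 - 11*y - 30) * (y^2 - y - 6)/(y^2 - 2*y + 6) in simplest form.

1/(y + 5)

Factor: y^3 + 4*y^2 - 11*y - 30 = (y + 5)*(y + 2)*(y - 3);  y^2 - y - 6 = (y + 2)*(y - 3)
Cancel the common factors (y^2 - 2*y + 6), (y + 2), (y - 3).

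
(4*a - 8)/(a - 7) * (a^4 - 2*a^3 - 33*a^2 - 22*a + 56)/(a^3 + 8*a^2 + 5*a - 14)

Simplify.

Factor: 4*a - 8 = 4*(a - 2);  a^4 - 2*a^3 - 33*a^2 - 22*a + 56 = (a - 1)*(a - 7)*(a + 2)*(a + 4);  a^3 + 8*a^2 + 5*a - 14 = (a + 7)*(a - 1)*(a + 2)
Cancel the common factors (a - 7), (a + 2), (a - 1).

(4*a^2 + 8*a - 32)/(a + 7)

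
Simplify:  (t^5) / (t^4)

t

Quotient: t^1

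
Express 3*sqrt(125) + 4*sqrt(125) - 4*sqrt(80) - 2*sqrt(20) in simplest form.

15*sqrt(5)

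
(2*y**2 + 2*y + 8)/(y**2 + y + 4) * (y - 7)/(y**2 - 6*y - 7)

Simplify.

Factor: 2*y**2 + 2*y + 8 = 2*(y**2 + y + 4);  y**2 - 6*y - 7 = (y + 1)*(y - 7)
Cancel the common factors (y**2 + y + 4), (y - 7).

2/(y + 1)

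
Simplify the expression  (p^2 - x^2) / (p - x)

p + x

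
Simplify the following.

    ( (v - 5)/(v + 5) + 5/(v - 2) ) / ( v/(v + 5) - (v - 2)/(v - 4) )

(-v^3 + 6*v^2 - 43*v + 140)/(7*v^2 - 24*v + 20)

Numerator: (v - 5)/(v + 5) + 5/(v - 2) = (v^2 - 2*v + 35)/(v^2 + 3*v - 10)
Denominator: v/(v + 5) - (v - 2)/(v - 4) = (-7*v + 10)/(v^2 + v - 20)
Divide: ((v^2 - 2*v + 35)/(v^2 + 3*v - 10)) · ((v^2 + v - 20)/(-7*v + 10)) = (-v^3 + 6*v^2 - 43*v + 140)/(7*v^2 - 24*v + 20)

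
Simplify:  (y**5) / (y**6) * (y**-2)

y**(-3)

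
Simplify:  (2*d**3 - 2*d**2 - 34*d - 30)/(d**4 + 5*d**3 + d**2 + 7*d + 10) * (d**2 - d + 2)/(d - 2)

Factor: 2*d**3 - 2*d**2 - 34*d - 30 = 2*(d + 1)*(d + 3)*(d - 5);  d**4 + 5*d**3 + d**2 + 7*d + 10 = (d + 1)*(d + 5)*(d**2 - d + 2)
Cancel the common factors (d**2 - d + 2), (d + 1).

(2*d**2 - 4*d - 30)/(d**2 + 3*d - 10)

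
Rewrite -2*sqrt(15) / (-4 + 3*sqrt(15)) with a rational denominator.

(-90 - 8*sqrt(15))/119

Multiply numerator and denominator by -3*sqrt(15) - 4.
Denominator becomes -119; numerator becomes 8*sqrt(15) + 90.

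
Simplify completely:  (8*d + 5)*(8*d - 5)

(8*d)^2 - (5)^2 = 64*d^2 - 25.

64*d^2 - 25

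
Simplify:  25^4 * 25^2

25^4 = 5^8; 25^2 = 5^4
Combine exponents: 5^12

5^12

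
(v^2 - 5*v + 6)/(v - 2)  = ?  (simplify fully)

Factor: v^2 - 5*v + 6 = (v - 3)*(v - 2)
Cancel the common factor (v - 2).

v - 3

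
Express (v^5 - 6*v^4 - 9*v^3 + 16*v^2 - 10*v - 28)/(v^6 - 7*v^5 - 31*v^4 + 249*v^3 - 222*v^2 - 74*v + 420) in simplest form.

Factor: v^5 - 6*v^4 - 9*v^3 + 16*v^2 - 10*v - 28 = (v - 7)*(v + 2)*(v^2 - 2*v + 2)*(v + 1);  v^6 - 7*v^5 - 31*v^4 + 249*v^3 - 222*v^2 - 74*v + 420 = (v + 1)*(v^2 - 2*v + 2)*(v - 5)*(v - 7)*(v + 6)
Cancel the common factors (v^2 - 2*v + 2), (v - 7), (v + 1).

(v + 2)/(v^2 + v - 30)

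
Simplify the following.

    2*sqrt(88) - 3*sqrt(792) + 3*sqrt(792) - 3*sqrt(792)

2*sqrt(88) = 4*sqrt(22); 3*sqrt(792) = 18*sqrt(22); 3*sqrt(792) = 18*sqrt(22); 3*sqrt(792) = 18*sqrt(22)
Combine: (4 - 18 + 18 - 18)·sqrt(22) = -14*sqrt(22)

-14*sqrt(22)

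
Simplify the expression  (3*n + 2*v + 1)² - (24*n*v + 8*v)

(3*n - 2*v + 1)²

Expand the square and combine the (24*n*v + 8*v) term.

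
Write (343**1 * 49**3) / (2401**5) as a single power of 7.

7**(-11)

343**1 = 7**3; 49**3 = 7**6; 2401**5 = 7**20
Combine exponents: 7**(-11)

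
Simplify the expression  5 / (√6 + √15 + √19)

(-15*√190 + 5*√19 + 25*√15 + 70*√6)/178

Group as (√6 + √15) + √19; multiply by (√6 + √15) - √19, then rationalise the remaining surd.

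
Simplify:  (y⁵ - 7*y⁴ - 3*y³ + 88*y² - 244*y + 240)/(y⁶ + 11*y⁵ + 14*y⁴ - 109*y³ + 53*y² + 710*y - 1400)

Factor: y⁵ - 7*y⁴ - 3*y³ + 88*y² - 244*y + 240 = (y² - 3*y + 5)·(y - 2)·(y - 6)·(y + 4);  y⁶ + 11*y⁵ + 14*y⁴ - 109*y³ + 53*y² + 710*y - 1400 = (y - 2)·(y² - 3*y + 5)·(y + 7)·(y + 4)·(y + 5)
Cancel the common factors (y² - 3*y + 5), (y - 2), (y + 4).

(y - 6)/(y² + 12*y + 35)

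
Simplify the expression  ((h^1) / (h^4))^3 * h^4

Inside the bracket: (h^-3)
Raise to the power 3: (h^-9)
Multiply by h^4: add exponents.

h^(-5)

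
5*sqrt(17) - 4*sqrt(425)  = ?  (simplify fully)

-15*sqrt(17)

5*sqrt(17) = 5*sqrt(17); 4*sqrt(425) = 20*sqrt(17)
Combine: (5 - 20)·sqrt(17) = -15*sqrt(17)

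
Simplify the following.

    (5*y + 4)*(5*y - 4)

(5*y)^2 - (4)^2 = 25*y^2 - 16.

25*y^2 - 16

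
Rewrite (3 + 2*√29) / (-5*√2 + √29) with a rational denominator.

(-10*√58 - 58 - 15*√2 - 3*√29)/21

Multiply numerator and denominator by √29 + 5*√2.
Denominator becomes -21; numerator becomes 3*√29 + 15*√2 + 58 + 10*√58.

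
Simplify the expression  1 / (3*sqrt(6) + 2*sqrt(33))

(-3*sqrt(6) + 2*sqrt(33))/78

Multiply numerator and denominator by -2*sqrt(33) + 3*sqrt(6).
Denominator becomes -78; numerator becomes -2*sqrt(33) + 3*sqrt(6).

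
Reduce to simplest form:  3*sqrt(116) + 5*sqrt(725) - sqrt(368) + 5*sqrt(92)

3*sqrt(116) = 6*sqrt(29); 5*sqrt(725) = 25*sqrt(29); sqrt(368) = 4*sqrt(23); 5*sqrt(92) = 10*sqrt(23)

6*sqrt(23) + 31*sqrt(29)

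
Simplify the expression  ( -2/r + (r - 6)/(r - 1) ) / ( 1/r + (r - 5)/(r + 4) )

Numerator: -2/r + (r - 6)/(r - 1) = (r² - 8*r + 2)/(r² - r)
Denominator: 1/r + (r - 5)/(r + 4) = (r² - 4*r + 4)/(r² + 4*r)
Divide: ((r² - 8*r + 2)/(r² - r)) · ((r² + 4*r)/(r² - 4*r + 4)) = (r³ - 4*r² - 30*r + 8)/(r³ - 5*r² + 8*r - 4)

(r³ - 4*r² - 30*r + 8)/(r³ - 5*r² + 8*r - 4)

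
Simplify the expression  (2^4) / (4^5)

2^(-6)

2^4 = 2^4; 4^5 = 2^10
Combine exponents: 2^(-6)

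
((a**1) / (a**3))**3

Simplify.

a**(-6)

Inside the bracket: (a**-2)
Raise to the power 3: (a**-6)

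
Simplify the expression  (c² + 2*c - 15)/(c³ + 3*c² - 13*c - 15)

1/(c + 1)

Factor: c² + 2*c - 15 = (c + 5)·(c - 3);  c³ + 3*c² - 13*c - 15 = (c + 5)·(c + 1)·(c - 3)
Cancel the common factors (c + 5), (c - 3).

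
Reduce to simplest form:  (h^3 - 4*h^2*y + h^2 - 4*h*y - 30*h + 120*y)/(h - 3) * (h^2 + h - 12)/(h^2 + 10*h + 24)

Factor: h^3 - 4*h^2*y + h^2 - 4*h*y - 30*h + 120*y = (h - 5)*(h - 4*y)*(h + 6);  h^2 + h - 12 = (h + 4)*(h - 3);  h^2 + 10*h + 24 = (h + 6)*(h + 4)
Cancel the common factors (h - 3), (h + 4), (h + 6).

h^2 - 4*h*y - 5*h + 20*y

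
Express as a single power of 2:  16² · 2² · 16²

2^18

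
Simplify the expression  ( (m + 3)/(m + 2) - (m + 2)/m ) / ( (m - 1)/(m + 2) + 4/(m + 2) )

Numerator: (m + 3)/(m + 2) - (m + 2)/m = (-m - 4)/(m**2 + 2*m)
Denominator: (m - 1)/(m + 2) + 4/(m + 2) = (m + 3)/(m + 2)
Divide: ((-m - 4)/(m**2 + 2*m)) · ((m + 2)/(m + 3)) = (-m - 4)/(m**2 + 3*m)

(-m - 4)/(m**2 + 3*m)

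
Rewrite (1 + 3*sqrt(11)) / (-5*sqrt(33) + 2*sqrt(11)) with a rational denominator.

Multiply numerator and denominator by 2*sqrt(11) + 5*sqrt(33).
Denominator becomes -781; numerator becomes 2*sqrt(11) + 5*sqrt(33) + 66 + 165*sqrt(3).

(-165*sqrt(3) - 66 - 5*sqrt(33) - 2*sqrt(11))/781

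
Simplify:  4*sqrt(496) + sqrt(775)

21*sqrt(31)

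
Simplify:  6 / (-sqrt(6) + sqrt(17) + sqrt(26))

(-74*sqrt(6) - 6*sqrt(26) + 30*sqrt(17) + 8*sqrt(663))/133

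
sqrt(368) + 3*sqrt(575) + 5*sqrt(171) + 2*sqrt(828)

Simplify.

sqrt(368) = 4*sqrt(23); 3*sqrt(575) = 15*sqrt(23); 5*sqrt(171) = 15*sqrt(19); 2*sqrt(828) = 12*sqrt(23)

15*sqrt(19) + 31*sqrt(23)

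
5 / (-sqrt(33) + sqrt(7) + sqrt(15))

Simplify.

(55*sqrt(33) + 125*sqrt(15) + 205*sqrt(7) + 30*sqrt(385))/299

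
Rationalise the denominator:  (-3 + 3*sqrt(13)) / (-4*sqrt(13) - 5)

(-57 + 9*sqrt(13))/61

Multiply numerator and denominator by -5 + 4*sqrt(13).
Denominator becomes -183; numerator becomes -27*sqrt(13) + 171.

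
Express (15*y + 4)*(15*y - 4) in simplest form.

225*y**2 - 16

(15*y)**2 - (4)**2 = 225*y**2 - 16.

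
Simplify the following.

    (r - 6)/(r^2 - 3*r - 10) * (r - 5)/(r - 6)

1/(r + 2)

Factor: r^2 - 3*r - 10 = (r + 2)*(r - 5)
Cancel the common factors (r - 6), (r - 5).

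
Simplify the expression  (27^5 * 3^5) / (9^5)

27^5 = 3^15; 3^5 = 3^5; 9^5 = 3^10
Combine exponents: 3^10

3^10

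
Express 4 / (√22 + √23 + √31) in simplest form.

(-2*√15686 + 14*√31 + 30*√23 + 32*√22)/457

Group as (√22 + √23) + √31; multiply by (√22 + √23) - √31, then rationalise the remaining surd.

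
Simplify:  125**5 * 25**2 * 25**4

125**5 = 5**15; 25**2 = 5**4; 25**4 = 5**8
Combine exponents: 5**27

5**27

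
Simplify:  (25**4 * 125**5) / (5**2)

5**21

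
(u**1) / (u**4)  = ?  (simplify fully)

u**(-3)

Quotient: (u**-3)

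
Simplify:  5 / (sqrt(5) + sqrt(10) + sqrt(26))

(-100*sqrt(13) - 55*sqrt(26) + 105*sqrt(10) + 155*sqrt(5))/79

Group as (sqrt(5) + sqrt(26)) + sqrt(10); multiply by (sqrt(5) + sqrt(26)) - sqrt(10), then rationalise the remaining surd.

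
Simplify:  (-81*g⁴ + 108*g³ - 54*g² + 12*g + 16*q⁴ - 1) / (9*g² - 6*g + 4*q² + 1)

-81*g⁴ + 108*g³ - 54*g² + 12*g + 16*q⁴ - 1 factors as (-3*g + 2*q + 1)*(3*g + 2*q - 1)*(9*g² - 6*g + 4*q² + 1).

-9*g² + 6*g + 4*q² - 1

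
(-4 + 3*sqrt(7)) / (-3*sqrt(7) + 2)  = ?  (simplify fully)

Multiply numerator and denominator by 2 + 3*sqrt(7).
Denominator becomes -59; numerator becomes -6*sqrt(7) + 55.

(-55 + 6*sqrt(7))/59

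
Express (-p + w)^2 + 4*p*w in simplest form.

(p + w)^2

Expanding gives p^2 + 2*p*w + w^2, a perfect square.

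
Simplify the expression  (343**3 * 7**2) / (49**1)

7**9

343**3 = 7**9; 7**2 = 7**2; 49**1 = 7**2
Combine exponents: 7**9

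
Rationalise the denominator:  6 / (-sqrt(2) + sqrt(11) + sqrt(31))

(-33*sqrt(11) - 3*sqrt(682) + 60*sqrt(2) + 27*sqrt(31))/59

Group as (sqrt(11) + sqrt(31)) - sqrt(2); multiply by (sqrt(11) + sqrt(31)) + sqrt(2), then rationalise the remaining surd.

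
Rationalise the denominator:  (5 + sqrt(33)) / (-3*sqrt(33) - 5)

(-37 - 5*sqrt(33))/136

Multiply numerator and denominator by -5 + 3*sqrt(33).
Denominator becomes -272; numerator becomes 10*sqrt(33) + 74.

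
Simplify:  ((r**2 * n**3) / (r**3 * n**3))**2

r**(-2)

Inside the bracket: (r**-1)
Raise to the power 2: (r**-2)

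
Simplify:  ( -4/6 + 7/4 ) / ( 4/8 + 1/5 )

Numerator: -4/6 + 7/4 = 13/12
Denominator: 4/8 + 1/5 = 7/10
Divide: (13/12) · (10/7) = 65/42

65/42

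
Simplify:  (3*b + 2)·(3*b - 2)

Difference of squares with P = 3*b, Q = 2.

9*b² - 4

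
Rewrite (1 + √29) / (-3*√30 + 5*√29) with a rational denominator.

Multiply numerator and denominator by 3*√30 + 5*√29.
Denominator becomes 455; numerator becomes 3*√30 + 5*√29 + 3*√870 + 145.

(3*√30 + 5*√29 + 3*√870 + 145)/455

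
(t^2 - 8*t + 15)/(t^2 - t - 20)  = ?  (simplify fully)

Factor: t^2 - 8*t + 15 = (t - 3)*(t - 5);  t^2 - t - 20 = (t - 5)*(t + 4)
Cancel the common factor (t - 5).

(t - 3)/(t + 4)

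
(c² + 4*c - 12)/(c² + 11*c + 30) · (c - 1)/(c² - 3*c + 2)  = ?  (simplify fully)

Factor: c² + 4*c - 12 = (c + 6)·(c - 2);  c² + 11*c + 30 = (c + 6)·(c + 5);  c² - 3*c + 2 = (c - 1)·(c - 2)
Cancel the common factors (c + 6), (c - 1), (c - 2).

1/(c + 5)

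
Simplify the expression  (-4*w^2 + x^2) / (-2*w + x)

2*w + x

Factor x^2 - (2*w)^2 and cancel (-2*w + x).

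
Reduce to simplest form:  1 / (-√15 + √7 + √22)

(-7*√15 + 15*√7 + √2310)/210

Group as (√7 + √22) - √15; multiply by (√7 + √22) + √15, then rationalise the remaining surd.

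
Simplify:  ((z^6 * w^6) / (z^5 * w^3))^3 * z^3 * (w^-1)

w^8*z^6

Inside the bracket: z^1 * w^3
Raise to the power 3: z^3 * w^9
Multiply by z^3 * (w^-1): add exponents.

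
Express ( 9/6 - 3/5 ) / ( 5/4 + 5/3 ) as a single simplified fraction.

54/175

Numerator: 9/6 - 3/5 = 9/10
Denominator: 5/4 + 5/3 = 35/12
Divide: (9/10) · (12/35) = 54/175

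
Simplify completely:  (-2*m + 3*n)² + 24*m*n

(2*m + 3*n)²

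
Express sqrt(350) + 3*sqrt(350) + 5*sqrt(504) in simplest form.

50*sqrt(14)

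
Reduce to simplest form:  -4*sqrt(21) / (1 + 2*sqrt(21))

Multiply numerator and denominator by -2*sqrt(21) + 1.
Denominator becomes -83; numerator becomes -4*sqrt(21) + 168.

(-168 + 4*sqrt(21))/83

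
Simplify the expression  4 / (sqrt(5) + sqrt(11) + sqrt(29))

Group as (sqrt(5) + sqrt(11)) + sqrt(29); multiply by (sqrt(5) + sqrt(11)) - sqrt(29), then rationalise the remaining surd.

(-8*sqrt(1595) - 52*sqrt(29) + 92*sqrt(11) + 140*sqrt(5))/51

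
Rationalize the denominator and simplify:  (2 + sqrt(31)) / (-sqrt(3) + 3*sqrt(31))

Multiply numerator and denominator by sqrt(3) + 3*sqrt(31).
Denominator becomes 276; numerator becomes 2*sqrt(3) + sqrt(93) + 6*sqrt(31) + 93.

(2*sqrt(3) + sqrt(93) + 6*sqrt(31) + 93)/276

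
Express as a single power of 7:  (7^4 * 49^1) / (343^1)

7^3

7^4 = 7^4; 49^1 = 7^2; 343^1 = 7^3
Combine exponents: 7^3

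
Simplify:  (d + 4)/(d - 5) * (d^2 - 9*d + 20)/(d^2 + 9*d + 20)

Factor: d^2 - 9*d + 20 = (d - 4)*(d - 5);  d^2 + 9*d + 20 = (d + 5)*(d + 4)
Cancel the common factors (d - 5), (d + 4).

(d - 4)/(d + 5)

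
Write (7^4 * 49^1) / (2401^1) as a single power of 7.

7^2

7^4 = 7^4; 49^1 = 7^2; 2401^1 = 7^4
Combine exponents: 7^2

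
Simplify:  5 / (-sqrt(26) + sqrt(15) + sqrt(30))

Group as (sqrt(15) + sqrt(30)) - sqrt(26); multiply by (sqrt(15) + sqrt(30)) + sqrt(26), then rationalise the remaining surd.

(-95*sqrt(26) + 55*sqrt(30) + 205*sqrt(15) + 300*sqrt(13))/1439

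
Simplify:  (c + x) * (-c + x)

-c^2 + x^2

(x+c)(x-c) = -c^2 + x^2.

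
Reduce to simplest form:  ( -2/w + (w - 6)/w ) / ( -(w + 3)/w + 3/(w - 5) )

(-w**2 + 13*w - 40)/(w**2 - 5*w - 15)

Numerator: -2/w + (w - 6)/w = (w - 8)/w
Denominator: -(w + 3)/w + 3/(w - 5) = (-w**2 + 5*w + 15)/(w**2 - 5*w)
Divide: ((w - 8)/w) · ((w**2 - 5*w)/(-w**2 + 5*w + 15)) = (-w**2 + 13*w - 40)/(w**2 - 5*w - 15)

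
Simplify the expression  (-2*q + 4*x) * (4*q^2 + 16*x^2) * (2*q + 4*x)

-16*q^4 + 256*x^4

((4*x)+(2*q))((4*x)-(2*q)) = -4*q^2 + 16*x^2; continue pairing.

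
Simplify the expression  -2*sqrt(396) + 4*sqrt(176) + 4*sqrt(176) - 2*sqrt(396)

2*sqrt(396) = 12*sqrt(11); 4*sqrt(176) = 16*sqrt(11); 4*sqrt(176) = 16*sqrt(11); 2*sqrt(396) = 12*sqrt(11)
Combine: (-12 + 16 + 16 - 12)·sqrt(11) = 8*sqrt(11)

8*sqrt(11)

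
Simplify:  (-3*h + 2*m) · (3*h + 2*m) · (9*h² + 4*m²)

-81*h⁴ + 16*m⁴

Telescope via difference of squares: ((2*m)+(3*h))((2*m)-(3*h)) = -9*h² + 4*m², then repeat with the next factor.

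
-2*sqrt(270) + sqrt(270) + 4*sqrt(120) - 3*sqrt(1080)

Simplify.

2*sqrt(270) = 6*sqrt(30); sqrt(270) = 3*sqrt(30); 4*sqrt(120) = 8*sqrt(30); 3*sqrt(1080) = 18*sqrt(30)
Combine: (-6 + 3 + 8 - 18)·sqrt(30) = -13*sqrt(30)

-13*sqrt(30)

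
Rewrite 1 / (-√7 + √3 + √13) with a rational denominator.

(-9*√7 - 3*√13 + 17*√3 + 2*√273)/75

Group as (√3 + √13) - √7; multiply by (√3 + √13) + √7, then rationalise the remaining surd.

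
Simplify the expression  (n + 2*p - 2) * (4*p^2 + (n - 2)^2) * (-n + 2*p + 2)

Pair the conjugate factors: ((2*p)+(n - 2))((2*p)-(n - 2)) = -n^2 + 4*n + 4*p^2 - 4, then repeat with the next factor.

-n^4 + 8*n^3 - 24*n^2 + 32*n + 16*p^4 - 16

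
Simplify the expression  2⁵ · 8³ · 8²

2⁵ = 2^5; 8³ = 2^9; 8² = 2^6
Combine exponents: 2^20

2^20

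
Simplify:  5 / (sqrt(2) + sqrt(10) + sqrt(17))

(-4*sqrt(85) - 5*sqrt(17) + 9*sqrt(10) + 25*sqrt(2))/11

Group as (sqrt(2) + sqrt(17)) + sqrt(10); multiply by (sqrt(2) + sqrt(17)) - sqrt(10), then rationalise the remaining surd.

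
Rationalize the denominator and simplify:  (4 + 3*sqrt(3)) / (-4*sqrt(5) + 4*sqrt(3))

Multiply numerator and denominator by 4*sqrt(3) + 4*sqrt(5).
Denominator becomes -32; numerator becomes 16*sqrt(3) + 16*sqrt(5) + 36 + 12*sqrt(15).

(-3*sqrt(15) - 9 - 4*sqrt(5) - 4*sqrt(3))/8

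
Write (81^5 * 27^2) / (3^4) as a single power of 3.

3^22

81^5 = 3^20; 27^2 = 3^6; 3^4 = 3^4
Combine exponents: 3^22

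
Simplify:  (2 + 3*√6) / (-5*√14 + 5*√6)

(-3*√21 - 9 - √14 - √6)/20

Multiply numerator and denominator by 5*√6 + 5*√14.
Denominator becomes -200; numerator becomes 10*√6 + 10*√14 + 90 + 30*√21.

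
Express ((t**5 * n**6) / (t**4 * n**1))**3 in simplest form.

Inside the bracket: t**1 * n**5
Raise to the power 3: t**3 * n**15

n**15*t**3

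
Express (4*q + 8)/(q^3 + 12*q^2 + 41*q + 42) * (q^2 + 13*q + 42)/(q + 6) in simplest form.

Factor: 4*q + 8 = 4*(q + 2);  q^3 + 12*q^2 + 41*q + 42 = (q + 7)*(q + 3)*(q + 2);  q^2 + 13*q + 42 = (q + 7)*(q + 6)
Cancel the common factors (q + 6), (q + 7), (q + 2).

4/(q + 3)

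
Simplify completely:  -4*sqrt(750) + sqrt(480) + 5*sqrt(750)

9*sqrt(30)

4*sqrt(750) = 20*sqrt(30); sqrt(480) = 4*sqrt(30); 5*sqrt(750) = 25*sqrt(30)
Combine: (-20 + 4 + 25)·sqrt(30) = 9*sqrt(30)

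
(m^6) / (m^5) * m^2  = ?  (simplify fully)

m^3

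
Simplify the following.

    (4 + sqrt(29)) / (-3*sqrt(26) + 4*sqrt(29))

(12*sqrt(26) + 3*sqrt(754) + 16*sqrt(29) + 116)/230

Multiply numerator and denominator by 3*sqrt(26) + 4*sqrt(29).
Denominator becomes 230; numerator becomes 12*sqrt(26) + 3*sqrt(754) + 16*sqrt(29) + 116.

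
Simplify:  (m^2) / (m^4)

Quotient: (m^-2)

m^(-2)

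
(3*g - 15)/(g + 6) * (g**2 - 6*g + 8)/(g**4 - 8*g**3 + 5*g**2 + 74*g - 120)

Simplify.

Factor: 3*g - 15 = 3*(g - 5);  g**2 - 6*g + 8 = (g - 4)*(g - 2);  g**4 - 8*g**3 + 5*g**2 + 74*g - 120 = (g - 2)*(g + 3)*(g - 5)*(g - 4)
Cancel the common factors (g - 2), (g - 4), (g - 5).

3/(g**2 + 9*g + 18)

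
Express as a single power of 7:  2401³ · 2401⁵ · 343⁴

7^44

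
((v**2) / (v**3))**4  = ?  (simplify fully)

v**(-4)

Inside the bracket: (v**-1)
Raise to the power 4: (v**-4)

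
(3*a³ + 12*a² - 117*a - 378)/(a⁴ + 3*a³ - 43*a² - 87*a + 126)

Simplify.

3/(a - 1)

Factor: 3*a³ + 12*a² - 117*a - 378 = 3·(a + 3)·(a + 7)·(a - 6);  a⁴ + 3*a³ - 43*a² - 87*a + 126 = (a - 6)·(a + 3)·(a - 1)·(a + 7)
Cancel the common factors (a + 7), (a + 3), (a - 6).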